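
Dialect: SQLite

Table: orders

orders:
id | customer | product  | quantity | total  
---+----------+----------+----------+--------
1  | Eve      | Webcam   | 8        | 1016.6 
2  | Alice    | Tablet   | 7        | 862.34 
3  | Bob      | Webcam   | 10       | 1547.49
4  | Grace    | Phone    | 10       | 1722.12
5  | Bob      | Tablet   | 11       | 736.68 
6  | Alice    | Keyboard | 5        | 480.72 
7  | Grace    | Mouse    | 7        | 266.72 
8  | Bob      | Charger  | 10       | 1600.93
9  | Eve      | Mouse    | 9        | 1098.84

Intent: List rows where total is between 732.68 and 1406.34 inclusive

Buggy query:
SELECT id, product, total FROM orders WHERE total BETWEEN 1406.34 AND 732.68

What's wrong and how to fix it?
Bug: BETWEEN expects the lower bound first; with 1406.34 AND 732.68 the range is empty

Fix: Swap the bounds so the smaller value comes first

Corrected query:
SELECT id, product, total FROM orders WHERE total BETWEEN 732.68 AND 1406.34

Result:
id | product | total  
---+---------+--------
1  | Webcam  | 1016.6 
2  | Tablet  | 862.34 
5  | Tablet  | 736.68 
9  | Mouse   | 1098.84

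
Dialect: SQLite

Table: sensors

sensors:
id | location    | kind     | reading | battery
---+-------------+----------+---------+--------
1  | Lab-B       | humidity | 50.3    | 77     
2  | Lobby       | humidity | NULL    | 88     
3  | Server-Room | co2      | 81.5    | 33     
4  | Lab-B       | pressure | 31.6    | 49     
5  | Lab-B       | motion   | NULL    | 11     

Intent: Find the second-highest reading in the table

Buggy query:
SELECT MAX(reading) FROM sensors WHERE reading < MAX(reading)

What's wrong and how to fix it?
Bug: The inner MAX is an aggregate inside WHERE, which is not allowed

Fix: Put the inner MAX in a scalar subquery

Corrected query:
SELECT MAX(reading) FROM sensors WHERE reading < (SELECT MAX(reading) FROM sensors)

Result:
MAX(reading)
------------
50.3        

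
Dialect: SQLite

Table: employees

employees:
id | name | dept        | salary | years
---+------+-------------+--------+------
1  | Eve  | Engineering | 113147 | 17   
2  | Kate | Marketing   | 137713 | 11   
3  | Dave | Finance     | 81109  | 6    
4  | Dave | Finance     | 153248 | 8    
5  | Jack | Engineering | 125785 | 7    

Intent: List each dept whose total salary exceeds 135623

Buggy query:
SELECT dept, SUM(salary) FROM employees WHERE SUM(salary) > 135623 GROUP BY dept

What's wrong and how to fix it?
Bug: Aggregate functions cannot appear in a WHERE clause

Fix: Use HAVING (which filters groups after aggregation) instead of WHERE

Corrected query:
SELECT dept, SUM(salary) FROM employees GROUP BY dept HAVING SUM(salary) > 135623

Result:
dept        | SUM(salary)
------------+------------
Engineering | 238932     
Finance     | 234357     
Marketing   | 137713     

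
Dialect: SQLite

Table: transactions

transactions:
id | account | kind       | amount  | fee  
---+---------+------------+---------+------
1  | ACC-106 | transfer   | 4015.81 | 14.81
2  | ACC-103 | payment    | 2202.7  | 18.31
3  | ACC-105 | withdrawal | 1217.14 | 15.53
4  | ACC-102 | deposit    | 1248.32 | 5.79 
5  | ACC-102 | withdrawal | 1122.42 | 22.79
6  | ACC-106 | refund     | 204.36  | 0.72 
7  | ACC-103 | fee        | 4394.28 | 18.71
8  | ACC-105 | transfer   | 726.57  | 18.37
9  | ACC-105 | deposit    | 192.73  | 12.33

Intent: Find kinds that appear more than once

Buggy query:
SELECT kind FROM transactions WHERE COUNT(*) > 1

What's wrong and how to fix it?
Bug: COUNT(*) is an aggregate and cannot be used in WHERE

Fix: Group first, then use HAVING for the count condition

Corrected query:
SELECT kind FROM transactions GROUP BY kind HAVING COUNT(*) > 1

Result:
kind      
----------
deposit   
transfer  
withdrawal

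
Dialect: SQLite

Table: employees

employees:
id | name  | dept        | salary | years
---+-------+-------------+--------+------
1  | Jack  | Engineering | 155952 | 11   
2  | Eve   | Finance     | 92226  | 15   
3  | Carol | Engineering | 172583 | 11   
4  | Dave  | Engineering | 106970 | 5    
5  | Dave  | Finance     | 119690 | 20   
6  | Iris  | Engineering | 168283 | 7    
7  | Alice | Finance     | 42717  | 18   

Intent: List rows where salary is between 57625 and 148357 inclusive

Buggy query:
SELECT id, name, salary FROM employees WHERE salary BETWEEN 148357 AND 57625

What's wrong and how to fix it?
Bug: BETWEEN expects the lower bound first; with 148357 AND 57625 the range is empty

Fix: Swap the bounds so the smaller value comes first

Corrected query:
SELECT id, name, salary FROM employees WHERE salary BETWEEN 57625 AND 148357

Result:
id | name | salary
---+------+-------
2  | Eve  | 92226 
4  | Dave | 106970
5  | Dave | 119690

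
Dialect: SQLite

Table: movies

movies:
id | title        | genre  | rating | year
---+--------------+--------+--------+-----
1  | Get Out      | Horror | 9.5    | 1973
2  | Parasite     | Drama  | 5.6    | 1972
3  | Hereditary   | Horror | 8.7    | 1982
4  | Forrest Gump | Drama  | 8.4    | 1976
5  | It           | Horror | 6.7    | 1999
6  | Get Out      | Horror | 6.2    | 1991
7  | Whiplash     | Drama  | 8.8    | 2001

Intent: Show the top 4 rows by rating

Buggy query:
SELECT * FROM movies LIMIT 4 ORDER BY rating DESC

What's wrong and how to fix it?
Bug: LIMIT must come after ORDER BY

Fix: Sort with ORDER BY, then apply LIMIT

Corrected query:
SELECT * FROM movies ORDER BY rating DESC LIMIT 4

Result:
id | title        | genre  | rating | year
---+--------------+--------+--------+-----
1  | Get Out      | Horror | 9.5    | 1973
7  | Whiplash     | Drama  | 8.8    | 2001
3  | Hereditary   | Horror | 8.7    | 1982
4  | Forrest Gump | Drama  | 8.4    | 1976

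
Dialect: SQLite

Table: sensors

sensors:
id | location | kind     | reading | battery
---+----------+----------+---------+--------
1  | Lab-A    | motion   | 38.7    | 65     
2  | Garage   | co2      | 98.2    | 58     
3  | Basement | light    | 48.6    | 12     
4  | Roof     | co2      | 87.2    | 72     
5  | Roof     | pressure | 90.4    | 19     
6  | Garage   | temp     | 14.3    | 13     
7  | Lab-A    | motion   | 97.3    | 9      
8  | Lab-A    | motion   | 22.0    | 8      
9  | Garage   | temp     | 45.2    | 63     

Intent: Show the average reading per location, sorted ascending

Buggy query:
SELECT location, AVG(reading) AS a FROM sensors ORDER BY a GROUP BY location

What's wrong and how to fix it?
Bug: GROUP BY must precede ORDER BY

Fix: Move ORDER BY to the end, after GROUP BY

Corrected query:
SELECT location, AVG(reading) AS a FROM sensors GROUP BY location ORDER BY a

Result:
location | a        
---------+----------
Basement | 48.6     
Garage   | 52.566667
Lab-A    | 52.666667
Roof     | 88.8     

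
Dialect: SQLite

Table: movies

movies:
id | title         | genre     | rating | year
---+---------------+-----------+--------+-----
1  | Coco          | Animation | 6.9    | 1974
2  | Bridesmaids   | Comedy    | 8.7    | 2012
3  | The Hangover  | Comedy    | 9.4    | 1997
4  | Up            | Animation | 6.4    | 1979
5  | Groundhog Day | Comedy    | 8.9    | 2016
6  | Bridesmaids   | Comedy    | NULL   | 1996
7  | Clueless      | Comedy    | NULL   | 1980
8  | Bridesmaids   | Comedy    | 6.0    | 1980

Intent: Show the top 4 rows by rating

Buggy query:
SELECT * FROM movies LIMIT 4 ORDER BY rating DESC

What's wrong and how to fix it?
Bug: LIMIT must come after ORDER BY

Fix: Sort with ORDER BY, then apply LIMIT

Corrected query:
SELECT * FROM movies ORDER BY rating DESC LIMIT 4

Result:
id | title         | genre     | rating | year
---+---------------+-----------+--------+-----
3  | The Hangover  | Comedy    | 9.4    | 1997
5  | Groundhog Day | Comedy    | 8.9    | 2016
2  | Bridesmaids   | Comedy    | 8.7    | 2012
1  | Coco          | Animation | 6.9    | 1974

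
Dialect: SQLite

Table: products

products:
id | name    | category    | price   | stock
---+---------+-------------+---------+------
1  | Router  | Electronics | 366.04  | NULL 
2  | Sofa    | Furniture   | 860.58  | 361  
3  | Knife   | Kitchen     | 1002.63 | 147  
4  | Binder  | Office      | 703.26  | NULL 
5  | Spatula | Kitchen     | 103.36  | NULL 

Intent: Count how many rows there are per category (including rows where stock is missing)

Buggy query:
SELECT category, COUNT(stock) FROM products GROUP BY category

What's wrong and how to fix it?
Bug: COUNT(column) counts non-NULL values only; rows with NULL stock aren't counted

Fix: Use COUNT(*) to count all rows regardless of NULL

Corrected query:
SELECT category, COUNT(*) FROM products GROUP BY category

Result:
category    | COUNT(*)
------------+---------
Electronics | 1       
Furniture   | 1       
Kitchen     | 2       
Office      | 1       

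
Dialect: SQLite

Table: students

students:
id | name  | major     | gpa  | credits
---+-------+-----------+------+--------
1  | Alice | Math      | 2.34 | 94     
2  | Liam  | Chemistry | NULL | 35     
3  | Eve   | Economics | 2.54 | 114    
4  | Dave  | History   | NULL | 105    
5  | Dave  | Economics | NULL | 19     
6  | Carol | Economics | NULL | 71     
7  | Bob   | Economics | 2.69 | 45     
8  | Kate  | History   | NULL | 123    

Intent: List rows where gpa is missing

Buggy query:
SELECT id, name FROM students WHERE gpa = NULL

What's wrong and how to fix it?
Bug: Comparing to NULL with '=' never matches; NULL = NULL is unknown, not true

Fix: Use IS NULL to test for NULL

Corrected query:
SELECT id, name FROM students WHERE gpa IS NULL

Result:
id | name 
---+------
2  | Liam 
4  | Dave 
5  | Dave 
6  | Carol
8  | Kate 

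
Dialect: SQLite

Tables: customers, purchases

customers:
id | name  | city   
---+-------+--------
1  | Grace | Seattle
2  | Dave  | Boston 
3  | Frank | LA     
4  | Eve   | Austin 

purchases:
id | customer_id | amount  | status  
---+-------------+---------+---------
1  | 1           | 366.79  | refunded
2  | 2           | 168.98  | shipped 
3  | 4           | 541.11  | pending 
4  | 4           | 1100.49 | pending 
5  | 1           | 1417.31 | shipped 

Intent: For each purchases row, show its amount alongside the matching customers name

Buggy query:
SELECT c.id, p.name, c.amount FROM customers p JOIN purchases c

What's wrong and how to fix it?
Bug: JOIN with no ON clause produces a cartesian product; every purchases row pairs with every customers row

Fix: Specify the join condition linking the foreign key to the parent id

Corrected query:
SELECT c.id, p.name, c.amount FROM customers p JOIN purchases c ON c.customer_id = p.id

Result:
id | name  | amount 
---+-------+--------
1  | Grace | 366.79 
2  | Dave  | 168.98 
3  | Eve   | 541.11 
4  | Eve   | 1100.49
5  | Grace | 1417.31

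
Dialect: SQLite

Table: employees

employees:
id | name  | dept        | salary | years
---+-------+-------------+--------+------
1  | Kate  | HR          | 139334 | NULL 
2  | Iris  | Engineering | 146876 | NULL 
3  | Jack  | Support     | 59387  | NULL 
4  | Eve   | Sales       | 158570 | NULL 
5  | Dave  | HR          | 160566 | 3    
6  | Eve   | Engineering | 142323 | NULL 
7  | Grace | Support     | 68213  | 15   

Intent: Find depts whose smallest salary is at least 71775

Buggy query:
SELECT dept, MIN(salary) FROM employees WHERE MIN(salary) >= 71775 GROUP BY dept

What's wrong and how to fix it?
Bug: MIN() in WHERE is a misuse of aggregate

Fix: Replace WHERE with HAVING after the GROUP BY

Corrected query:
SELECT dept, MIN(salary) FROM employees GROUP BY dept HAVING MIN(salary) >= 71775

Result:
dept        | MIN(salary)
------------+------------
Engineering | 142323     
HR          | 139334     
Sales       | 158570     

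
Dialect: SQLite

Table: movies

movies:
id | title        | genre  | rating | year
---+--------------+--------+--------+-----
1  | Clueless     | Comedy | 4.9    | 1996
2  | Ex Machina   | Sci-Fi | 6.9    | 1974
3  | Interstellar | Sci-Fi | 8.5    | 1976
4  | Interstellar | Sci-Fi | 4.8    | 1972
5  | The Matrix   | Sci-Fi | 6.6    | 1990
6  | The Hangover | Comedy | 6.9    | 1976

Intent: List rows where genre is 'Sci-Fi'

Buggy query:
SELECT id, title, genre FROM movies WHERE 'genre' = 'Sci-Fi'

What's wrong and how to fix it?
Bug: 'genre' in single quotes is a string literal, not the column; the comparison is literal-vs-literal and never true

Fix: Reference the column as genre without single quotes

Corrected query:
SELECT id, title, genre FROM movies WHERE genre = 'Sci-Fi'

Result:
id | title        | genre 
---+--------------+-------
2  | Ex Machina   | Sci-Fi
3  | Interstellar | Sci-Fi
4  | Interstellar | Sci-Fi
5  | The Matrix   | Sci-Fi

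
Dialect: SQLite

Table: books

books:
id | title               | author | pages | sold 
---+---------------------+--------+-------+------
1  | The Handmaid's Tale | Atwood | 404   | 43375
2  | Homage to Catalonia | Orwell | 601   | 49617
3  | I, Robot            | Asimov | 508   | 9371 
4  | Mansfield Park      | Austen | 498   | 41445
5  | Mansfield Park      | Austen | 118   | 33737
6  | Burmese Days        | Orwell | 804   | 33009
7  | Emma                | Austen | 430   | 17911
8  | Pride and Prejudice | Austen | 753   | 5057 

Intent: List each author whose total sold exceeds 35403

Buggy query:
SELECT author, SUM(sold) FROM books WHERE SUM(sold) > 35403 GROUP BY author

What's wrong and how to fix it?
Bug: Aggregate functions cannot appear in a WHERE clause

Fix: Move the aggregate condition to a HAVING clause

Corrected query:
SELECT author, SUM(sold) FROM books GROUP BY author HAVING SUM(sold) > 35403

Result:
author | SUM(sold)
-------+----------
Atwood | 43375    
Austen | 98150    
Orwell | 82626    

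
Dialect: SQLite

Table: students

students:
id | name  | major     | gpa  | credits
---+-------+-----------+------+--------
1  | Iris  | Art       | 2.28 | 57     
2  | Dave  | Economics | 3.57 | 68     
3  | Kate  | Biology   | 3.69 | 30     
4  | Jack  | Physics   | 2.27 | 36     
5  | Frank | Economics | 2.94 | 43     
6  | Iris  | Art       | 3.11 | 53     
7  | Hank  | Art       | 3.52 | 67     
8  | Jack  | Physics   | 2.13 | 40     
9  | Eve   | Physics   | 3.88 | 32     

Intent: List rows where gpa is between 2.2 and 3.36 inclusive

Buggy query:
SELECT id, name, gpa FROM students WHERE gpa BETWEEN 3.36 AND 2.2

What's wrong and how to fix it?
Bug: The bounds are reversed; BETWEEN a AND b requires a <= b to match anything

Fix: Write BETWEEN 2.2 AND 3.36

Corrected query:
SELECT id, name, gpa FROM students WHERE gpa BETWEEN 2.2 AND 3.36

Result:
id | name  | gpa 
---+-------+-----
1  | Iris  | 2.28
4  | Jack  | 2.27
5  | Frank | 2.94
6  | Iris  | 3.11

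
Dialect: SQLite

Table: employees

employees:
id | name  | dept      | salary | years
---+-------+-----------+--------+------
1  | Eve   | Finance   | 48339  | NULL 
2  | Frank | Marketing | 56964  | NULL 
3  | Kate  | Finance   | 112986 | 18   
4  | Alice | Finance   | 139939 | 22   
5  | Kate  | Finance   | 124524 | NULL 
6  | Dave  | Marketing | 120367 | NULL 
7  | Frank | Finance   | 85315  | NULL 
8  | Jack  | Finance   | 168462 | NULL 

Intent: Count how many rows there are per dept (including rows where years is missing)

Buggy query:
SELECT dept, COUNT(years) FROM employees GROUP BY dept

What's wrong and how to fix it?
Bug: COUNT(column) counts non-NULL values only; rows with NULL years aren't counted

Fix: Replace COUNT(years) with COUNT(*)

Corrected query:
SELECT dept, COUNT(*) FROM employees GROUP BY dept

Result:
dept      | COUNT(*)
----------+---------
Finance   | 6       
Marketing | 2       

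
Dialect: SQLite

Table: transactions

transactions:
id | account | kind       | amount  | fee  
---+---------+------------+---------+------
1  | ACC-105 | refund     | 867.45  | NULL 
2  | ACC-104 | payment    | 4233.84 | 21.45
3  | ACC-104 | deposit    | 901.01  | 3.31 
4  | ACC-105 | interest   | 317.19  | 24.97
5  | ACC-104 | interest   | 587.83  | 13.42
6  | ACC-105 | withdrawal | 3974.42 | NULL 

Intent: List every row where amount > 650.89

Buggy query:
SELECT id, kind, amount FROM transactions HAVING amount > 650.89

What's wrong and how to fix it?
Bug: This is a non-aggregate query (no GROUP BY, no aggregates), so in SQLite the HAVING clause is invalid here; a row-level condition belongs in WHERE

Fix: Use WHERE for row-level filtering

Corrected query:
SELECT id, kind, amount FROM transactions WHERE amount > 650.89

Result:
id | kind       | amount 
---+------------+--------
1  | refund     | 867.45 
2  | payment    | 4233.84
3  | deposit    | 901.01 
6  | withdrawal | 3974.42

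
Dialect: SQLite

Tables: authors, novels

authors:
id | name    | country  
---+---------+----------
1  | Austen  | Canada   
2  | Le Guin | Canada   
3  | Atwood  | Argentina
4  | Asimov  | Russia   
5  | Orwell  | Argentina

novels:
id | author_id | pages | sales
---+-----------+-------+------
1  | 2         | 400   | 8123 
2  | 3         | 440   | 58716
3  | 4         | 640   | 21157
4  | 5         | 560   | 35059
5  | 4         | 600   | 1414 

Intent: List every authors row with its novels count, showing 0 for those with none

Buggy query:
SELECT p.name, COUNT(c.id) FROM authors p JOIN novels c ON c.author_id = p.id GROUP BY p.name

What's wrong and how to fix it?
Bug: An inner join excludes parents with zero children

Fix: Switch to LEFT JOIN to retain unmatched parent rows

Corrected query:
SELECT p.name, COUNT(c.id) FROM authors p LEFT JOIN novels c ON c.author_id = p.id GROUP BY p.name

Result:
name    | COUNT(c.id)
--------+------------
Asimov  | 2          
Atwood  | 1          
Austen  | 0          
Le Guin | 1          
Orwell  | 1          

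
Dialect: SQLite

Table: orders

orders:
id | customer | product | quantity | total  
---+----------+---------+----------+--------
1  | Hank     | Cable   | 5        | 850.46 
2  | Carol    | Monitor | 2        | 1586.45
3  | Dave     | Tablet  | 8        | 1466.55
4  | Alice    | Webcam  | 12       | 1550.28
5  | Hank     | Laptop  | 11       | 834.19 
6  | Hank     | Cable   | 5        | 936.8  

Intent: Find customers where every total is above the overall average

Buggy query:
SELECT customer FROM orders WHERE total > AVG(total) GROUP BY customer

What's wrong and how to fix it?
Bug: WHERE evaluates per row before aggregation, so AVG() is unavailable

Fix: Compute the overall average in a scalar subquery and compare each group's MIN against it in HAVING

Corrected query:
SELECT customer FROM orders GROUP BY customer HAVING MIN(total) > (SELECT AVG(total) FROM orders)

Result:
customer
--------
Alice   
Carol   
Dave    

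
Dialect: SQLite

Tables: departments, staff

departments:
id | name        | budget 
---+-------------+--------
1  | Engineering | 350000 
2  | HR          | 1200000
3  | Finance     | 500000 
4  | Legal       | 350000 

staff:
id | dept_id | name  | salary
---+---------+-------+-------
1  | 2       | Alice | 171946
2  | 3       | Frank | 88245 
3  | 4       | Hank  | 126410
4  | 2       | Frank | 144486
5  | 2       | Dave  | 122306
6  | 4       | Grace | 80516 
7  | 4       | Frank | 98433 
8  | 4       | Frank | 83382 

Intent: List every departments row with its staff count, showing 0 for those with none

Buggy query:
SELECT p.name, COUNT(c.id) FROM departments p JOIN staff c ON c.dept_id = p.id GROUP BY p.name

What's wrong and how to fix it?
Bug: An inner join excludes parents with zero children

Fix: Switch to LEFT JOIN to retain unmatched parent rows

Corrected query:
SELECT p.name, COUNT(c.id) FROM departments p LEFT JOIN staff c ON c.dept_id = p.id GROUP BY p.name

Result:
name        | COUNT(c.id)
------------+------------
Engineering | 0          
Finance     | 1          
HR          | 3          
Legal       | 4          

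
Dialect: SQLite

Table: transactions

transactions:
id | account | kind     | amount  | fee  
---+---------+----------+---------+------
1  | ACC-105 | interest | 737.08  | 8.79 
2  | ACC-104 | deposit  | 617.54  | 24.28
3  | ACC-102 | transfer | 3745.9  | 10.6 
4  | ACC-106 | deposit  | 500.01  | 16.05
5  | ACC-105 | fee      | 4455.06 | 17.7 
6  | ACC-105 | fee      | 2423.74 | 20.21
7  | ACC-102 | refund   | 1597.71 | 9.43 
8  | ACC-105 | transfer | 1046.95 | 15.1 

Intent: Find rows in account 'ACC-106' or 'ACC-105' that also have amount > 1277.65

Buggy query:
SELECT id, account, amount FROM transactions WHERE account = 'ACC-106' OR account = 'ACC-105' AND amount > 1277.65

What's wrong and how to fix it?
Bug: AND binds tighter than OR, so this parses as account = 'ACC-106' OR (account = 'ACC-105' AND amount > 1277.65)

Fix: Group the OR with parentheses (or use IN), then AND the threshold

Corrected query:
SELECT id, account, amount FROM transactions WHERE (account = 'ACC-106' OR account = 'ACC-105') AND amount > 1277.65

Result:
id | account | amount 
---+---------+--------
5  | ACC-105 | 4455.06
6  | ACC-105 | 2423.74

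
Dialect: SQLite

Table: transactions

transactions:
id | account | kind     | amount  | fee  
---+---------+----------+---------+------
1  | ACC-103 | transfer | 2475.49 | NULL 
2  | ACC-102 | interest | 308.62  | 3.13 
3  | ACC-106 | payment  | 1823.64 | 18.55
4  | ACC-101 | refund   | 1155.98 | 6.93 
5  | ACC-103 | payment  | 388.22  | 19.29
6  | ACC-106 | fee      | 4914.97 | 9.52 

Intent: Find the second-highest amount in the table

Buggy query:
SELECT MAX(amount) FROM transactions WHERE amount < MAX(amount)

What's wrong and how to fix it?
Bug: MAX(amount) on the right of the comparison is an aggregate-in-WHERE error

Fix: Put the inner MAX in a scalar subquery

Corrected query:
SELECT MAX(amount) FROM transactions WHERE amount < (SELECT MAX(amount) FROM transactions)

Result:
MAX(amount)
-----------
2475.49    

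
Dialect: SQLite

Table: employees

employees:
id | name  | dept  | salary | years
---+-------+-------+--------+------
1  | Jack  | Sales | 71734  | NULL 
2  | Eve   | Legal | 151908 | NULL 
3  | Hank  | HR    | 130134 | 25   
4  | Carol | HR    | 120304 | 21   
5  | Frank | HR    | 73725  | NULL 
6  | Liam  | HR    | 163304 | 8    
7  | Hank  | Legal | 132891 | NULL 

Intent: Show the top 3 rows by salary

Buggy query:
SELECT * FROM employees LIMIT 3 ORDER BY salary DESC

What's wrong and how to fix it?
Bug: LIMIT must come after ORDER BY

Fix: Sort with ORDER BY, then apply LIMIT

Corrected query:
SELECT * FROM employees ORDER BY salary DESC LIMIT 3

Result:
id | name | dept  | salary | years
---+------+-------+--------+------
6  | Liam | HR    | 163304 | 8    
2  | Eve  | Legal | 151908 | NULL 
7  | Hank | Legal | 132891 | NULL 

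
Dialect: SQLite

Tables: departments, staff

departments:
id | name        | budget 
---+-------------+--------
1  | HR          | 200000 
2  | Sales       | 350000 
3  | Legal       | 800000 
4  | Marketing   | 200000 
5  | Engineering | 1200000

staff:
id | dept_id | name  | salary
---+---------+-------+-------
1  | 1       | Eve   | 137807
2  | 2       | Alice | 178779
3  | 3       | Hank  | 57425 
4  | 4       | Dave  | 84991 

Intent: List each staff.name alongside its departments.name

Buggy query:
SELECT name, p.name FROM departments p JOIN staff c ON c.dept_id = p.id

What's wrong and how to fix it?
Bug: 'name' exists in both joined tables, so the database can't tell which one is meant

Fix: Qualify the column with its table alias (c.name)

Corrected query:
SELECT c.name, p.name FROM departments p JOIN staff c ON c.dept_id = p.id

Result:
name  | name     
------+----------
Eve   | HR       
Alice | Sales    
Hank  | Legal    
Dave  | Marketing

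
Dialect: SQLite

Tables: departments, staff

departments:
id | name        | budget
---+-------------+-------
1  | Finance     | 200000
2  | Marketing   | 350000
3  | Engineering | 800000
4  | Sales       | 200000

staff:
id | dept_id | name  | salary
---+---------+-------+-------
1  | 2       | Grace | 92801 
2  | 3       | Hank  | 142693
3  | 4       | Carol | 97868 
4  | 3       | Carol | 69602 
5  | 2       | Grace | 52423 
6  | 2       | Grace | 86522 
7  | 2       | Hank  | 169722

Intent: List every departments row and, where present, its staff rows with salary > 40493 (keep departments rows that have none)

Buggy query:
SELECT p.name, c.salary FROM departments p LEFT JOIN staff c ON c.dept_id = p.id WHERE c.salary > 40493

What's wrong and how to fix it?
Bug: A WHERE condition on the right-hand table after LEFT JOIN drops unmatched parents

Fix: Move the right-table condition into the ON clause so unmatched parents are kept

Corrected query:
SELECT p.name, c.salary FROM departments p LEFT JOIN staff c ON c.dept_id = p.id AND c.salary > 40493

Result:
name        | salary
------------+-------
Finance     | NULL  
Marketing   | 52423 
Marketing   | 86522 
Marketing   | 92801 
Marketing   | 169722
Engineering | 69602 
Engineering | 142693
Sales       | 97868 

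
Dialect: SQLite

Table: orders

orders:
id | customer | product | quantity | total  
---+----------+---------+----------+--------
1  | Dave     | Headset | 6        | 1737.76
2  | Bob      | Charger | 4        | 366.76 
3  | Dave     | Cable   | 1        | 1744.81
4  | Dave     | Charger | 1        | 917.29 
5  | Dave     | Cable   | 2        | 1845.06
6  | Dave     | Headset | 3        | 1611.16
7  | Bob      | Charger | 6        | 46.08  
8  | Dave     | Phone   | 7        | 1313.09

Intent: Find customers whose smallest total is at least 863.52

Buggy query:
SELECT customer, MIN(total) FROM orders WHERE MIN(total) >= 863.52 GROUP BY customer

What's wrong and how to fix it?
Bug: Aggregates like MIN are computed per group after WHERE runs

Fix: Replace WHERE with HAVING after the GROUP BY

Corrected query:
SELECT customer, MIN(total) FROM orders GROUP BY customer HAVING MIN(total) >= 863.52

Result:
customer | MIN(total)
---------+-----------
Dave     | 917.29    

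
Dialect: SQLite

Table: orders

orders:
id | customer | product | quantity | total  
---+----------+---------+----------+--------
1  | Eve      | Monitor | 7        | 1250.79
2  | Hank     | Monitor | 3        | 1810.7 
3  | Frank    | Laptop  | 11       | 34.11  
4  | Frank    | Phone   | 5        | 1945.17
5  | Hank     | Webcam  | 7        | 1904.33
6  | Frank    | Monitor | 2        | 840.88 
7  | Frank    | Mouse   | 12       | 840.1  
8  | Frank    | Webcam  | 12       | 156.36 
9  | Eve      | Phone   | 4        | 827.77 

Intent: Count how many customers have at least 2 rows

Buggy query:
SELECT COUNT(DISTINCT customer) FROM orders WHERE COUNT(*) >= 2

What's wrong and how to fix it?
Bug: COUNT(*) cannot appear in WHERE; the per-group count doesn't exist yet

Fix: Group first with HAVING COUNT(*) >= 2, then COUNT the resulting groups

Corrected query:
SELECT COUNT(*) FROM (SELECT customer FROM orders GROUP BY customer HAVING COUNT(*) >= 2)

Result:
COUNT(*)
--------
3       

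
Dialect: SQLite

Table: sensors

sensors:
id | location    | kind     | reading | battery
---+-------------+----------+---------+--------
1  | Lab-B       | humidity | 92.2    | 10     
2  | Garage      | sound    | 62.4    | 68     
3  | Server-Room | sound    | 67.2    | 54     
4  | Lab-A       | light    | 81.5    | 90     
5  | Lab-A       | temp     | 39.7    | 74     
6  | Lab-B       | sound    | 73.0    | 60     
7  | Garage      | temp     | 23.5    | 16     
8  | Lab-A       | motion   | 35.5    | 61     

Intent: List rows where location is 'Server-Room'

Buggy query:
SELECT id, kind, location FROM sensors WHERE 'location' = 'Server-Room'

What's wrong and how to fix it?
Bug: Single quotes denote string literals in SQL; the column name is being compared as a constant string

Fix: Reference the column as location without single quotes

Corrected query:
SELECT id, kind, location FROM sensors WHERE location = 'Server-Room'

Result:
id | kind  | location   
---+-------+------------
3  | sound | Server-Room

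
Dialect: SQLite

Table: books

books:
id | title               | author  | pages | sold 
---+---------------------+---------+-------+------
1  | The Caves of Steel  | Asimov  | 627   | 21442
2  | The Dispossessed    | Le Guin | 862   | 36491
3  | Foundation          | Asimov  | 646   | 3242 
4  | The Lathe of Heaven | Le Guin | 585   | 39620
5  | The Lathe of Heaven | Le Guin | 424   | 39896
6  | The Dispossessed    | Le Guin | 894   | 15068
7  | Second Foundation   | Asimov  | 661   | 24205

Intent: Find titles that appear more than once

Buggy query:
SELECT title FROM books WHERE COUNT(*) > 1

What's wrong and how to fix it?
Bug: WHERE can't reference COUNT(*); aggregates are computed after WHERE

Fix: GROUP BY title, then filter groups with HAVING COUNT(*) > 1

Corrected query:
SELECT title FROM books GROUP BY title HAVING COUNT(*) > 1

Result:
title              
-------------------
The Dispossessed   
The Lathe of Heaven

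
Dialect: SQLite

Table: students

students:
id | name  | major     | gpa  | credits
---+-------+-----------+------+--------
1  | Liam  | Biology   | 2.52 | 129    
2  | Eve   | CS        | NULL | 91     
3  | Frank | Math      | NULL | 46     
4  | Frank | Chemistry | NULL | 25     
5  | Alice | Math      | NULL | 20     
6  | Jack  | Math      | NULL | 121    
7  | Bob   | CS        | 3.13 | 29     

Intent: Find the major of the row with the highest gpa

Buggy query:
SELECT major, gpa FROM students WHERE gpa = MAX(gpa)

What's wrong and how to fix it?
Bug: MAX(gpa) is an aggregate and cannot be used directly in WHERE

Fix: Use a subquery: WHERE gpa = (SELECT MAX(gpa) FROM students)

Corrected query:
SELECT major, gpa FROM students WHERE gpa = (SELECT MAX(gpa) FROM students)

Result:
major | gpa 
------+-----
CS    | 3.13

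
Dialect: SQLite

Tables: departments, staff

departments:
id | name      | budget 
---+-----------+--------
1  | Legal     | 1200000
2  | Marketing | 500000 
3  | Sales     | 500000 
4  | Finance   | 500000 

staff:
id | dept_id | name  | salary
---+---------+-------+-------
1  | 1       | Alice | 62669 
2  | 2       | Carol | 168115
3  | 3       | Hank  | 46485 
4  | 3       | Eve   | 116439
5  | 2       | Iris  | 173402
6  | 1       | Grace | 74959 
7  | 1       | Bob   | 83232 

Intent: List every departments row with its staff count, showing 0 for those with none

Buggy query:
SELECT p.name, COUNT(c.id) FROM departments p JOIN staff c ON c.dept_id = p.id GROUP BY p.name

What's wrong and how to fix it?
Bug: INNER JOIN drops departments rows that have no matching staff rows

Fix: Switch to LEFT JOIN to retain unmatched parent rows

Corrected query:
SELECT p.name, COUNT(c.id) FROM departments p LEFT JOIN staff c ON c.dept_id = p.id GROUP BY p.name

Result:
name      | COUNT(c.id)
----------+------------
Finance   | 0          
Legal     | 3          
Marketing | 2          
Sales     | 2          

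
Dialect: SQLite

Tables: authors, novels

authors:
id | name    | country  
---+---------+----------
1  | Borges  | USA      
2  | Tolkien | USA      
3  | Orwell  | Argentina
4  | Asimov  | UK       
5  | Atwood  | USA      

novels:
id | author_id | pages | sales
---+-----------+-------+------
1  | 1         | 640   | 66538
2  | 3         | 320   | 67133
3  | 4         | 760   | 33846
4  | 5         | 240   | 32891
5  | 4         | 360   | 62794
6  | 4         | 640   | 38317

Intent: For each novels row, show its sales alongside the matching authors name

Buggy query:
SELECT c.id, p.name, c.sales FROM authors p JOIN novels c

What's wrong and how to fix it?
Bug: JOIN with no ON clause produces a cartesian product; every novels row pairs with every authors row

Fix: Add ON c.author_id = p.id to the JOIN

Corrected query:
SELECT c.id, p.name, c.sales FROM authors p JOIN novels c ON c.author_id = p.id

Result:
id | name   | sales
---+--------+------
1  | Borges | 66538
2  | Orwell | 67133
3  | Asimov | 33846
4  | Atwood | 32891
5  | Asimov | 62794
6  | Asimov | 38317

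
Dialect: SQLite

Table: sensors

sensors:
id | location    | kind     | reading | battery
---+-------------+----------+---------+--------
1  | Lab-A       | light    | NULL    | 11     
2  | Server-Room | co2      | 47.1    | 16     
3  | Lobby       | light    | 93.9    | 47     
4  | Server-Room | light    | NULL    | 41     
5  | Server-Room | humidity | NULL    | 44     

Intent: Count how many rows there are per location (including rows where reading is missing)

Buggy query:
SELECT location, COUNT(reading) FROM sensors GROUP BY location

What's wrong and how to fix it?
Bug: COUNT(column) counts non-NULL values only; rows with NULL reading aren't counted

Fix: Use COUNT(*) to count all rows regardless of NULL

Corrected query:
SELECT location, COUNT(*) FROM sensors GROUP BY location

Result:
location    | COUNT(*)
------------+---------
Lab-A       | 1       
Lobby       | 1       
Server-Room | 3       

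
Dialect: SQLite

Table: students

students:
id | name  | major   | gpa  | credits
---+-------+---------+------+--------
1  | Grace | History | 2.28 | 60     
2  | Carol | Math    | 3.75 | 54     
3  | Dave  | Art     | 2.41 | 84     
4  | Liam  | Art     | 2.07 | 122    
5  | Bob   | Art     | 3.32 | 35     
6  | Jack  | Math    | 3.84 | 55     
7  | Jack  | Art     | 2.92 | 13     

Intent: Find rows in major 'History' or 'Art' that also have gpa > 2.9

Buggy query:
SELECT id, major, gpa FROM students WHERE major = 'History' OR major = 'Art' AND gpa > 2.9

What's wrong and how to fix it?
Bug: AND binds tighter than OR, so this parses as major = 'History' OR (major = 'Art' AND gpa > 2.9)

Fix: Add parentheses around the OR so the AND applies to both alternatives

Corrected query:
SELECT id, major, gpa FROM students WHERE (major = 'History' OR major = 'Art') AND gpa > 2.9

Result:
id | major | gpa 
---+-------+-----
5  | Art   | 3.32
7  | Art   | 2.92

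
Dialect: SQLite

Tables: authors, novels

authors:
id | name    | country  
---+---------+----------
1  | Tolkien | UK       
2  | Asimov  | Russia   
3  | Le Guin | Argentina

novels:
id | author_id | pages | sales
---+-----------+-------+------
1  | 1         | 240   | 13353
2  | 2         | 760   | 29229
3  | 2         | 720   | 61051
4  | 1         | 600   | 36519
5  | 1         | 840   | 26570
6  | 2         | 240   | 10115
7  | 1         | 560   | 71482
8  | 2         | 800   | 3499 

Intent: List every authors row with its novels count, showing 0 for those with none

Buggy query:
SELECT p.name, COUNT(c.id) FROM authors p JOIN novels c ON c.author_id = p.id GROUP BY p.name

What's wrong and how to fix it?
Bug: An inner join excludes parents with zero children

Fix: Use LEFT JOIN so parents without children still appear (COUNT(c.id) gives 0)

Corrected query:
SELECT p.name, COUNT(c.id) FROM authors p LEFT JOIN novels c ON c.author_id = p.id GROUP BY p.name

Result:
name    | COUNT(c.id)
--------+------------
Asimov  | 4          
Le Guin | 0          
Tolkien | 4          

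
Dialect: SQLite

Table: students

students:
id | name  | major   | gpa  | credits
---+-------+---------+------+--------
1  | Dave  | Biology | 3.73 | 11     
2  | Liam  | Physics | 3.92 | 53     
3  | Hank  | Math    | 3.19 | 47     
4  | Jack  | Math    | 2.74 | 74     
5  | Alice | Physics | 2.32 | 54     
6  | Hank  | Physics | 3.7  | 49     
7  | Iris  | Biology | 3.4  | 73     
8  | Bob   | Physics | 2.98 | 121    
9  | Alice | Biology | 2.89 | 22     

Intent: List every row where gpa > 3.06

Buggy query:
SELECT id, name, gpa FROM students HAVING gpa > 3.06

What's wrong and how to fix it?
Bug: This is a non-aggregate query (no GROUP BY, no aggregates), so in SQLite the HAVING clause is invalid here; a row-level condition belongs in WHERE

Fix: Replace HAVING with WHERE since the condition applies to individual rows

Corrected query:
SELECT id, name, gpa FROM students WHERE gpa > 3.06

Result:
id | name | gpa 
---+------+-----
1  | Dave | 3.73
2  | Liam | 3.92
3  | Hank | 3.19
6  | Hank | 3.7 
7  | Iris | 3.4 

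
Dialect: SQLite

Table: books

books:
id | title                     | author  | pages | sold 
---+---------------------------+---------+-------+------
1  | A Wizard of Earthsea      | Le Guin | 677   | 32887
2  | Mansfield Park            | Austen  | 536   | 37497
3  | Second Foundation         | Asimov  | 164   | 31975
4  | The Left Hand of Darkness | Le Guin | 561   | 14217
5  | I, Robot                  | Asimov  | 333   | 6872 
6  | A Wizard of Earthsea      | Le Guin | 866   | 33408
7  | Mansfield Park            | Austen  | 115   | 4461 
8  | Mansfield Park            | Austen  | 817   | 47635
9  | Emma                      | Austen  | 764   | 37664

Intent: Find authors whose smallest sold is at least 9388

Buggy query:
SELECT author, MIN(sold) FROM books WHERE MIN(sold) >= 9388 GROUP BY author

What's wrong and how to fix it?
Bug: MIN() in WHERE is a misuse of aggregate

Fix: Replace WHERE with HAVING after the GROUP BY

Corrected query:
SELECT author, MIN(sold) FROM books GROUP BY author HAVING MIN(sold) >= 9388

Result:
author  | MIN(sold)
--------+----------
Le Guin | 14217    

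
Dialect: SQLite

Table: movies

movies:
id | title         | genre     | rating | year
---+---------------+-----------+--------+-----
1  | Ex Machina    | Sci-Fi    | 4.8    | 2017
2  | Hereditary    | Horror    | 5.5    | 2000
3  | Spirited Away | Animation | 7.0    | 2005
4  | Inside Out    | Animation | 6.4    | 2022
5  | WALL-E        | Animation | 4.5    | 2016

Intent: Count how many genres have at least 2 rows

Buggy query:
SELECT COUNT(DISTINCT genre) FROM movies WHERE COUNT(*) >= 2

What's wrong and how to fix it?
Bug: COUNT(*) cannot appear in WHERE; the per-group count doesn't exist yet

Fix: Use a subquery that GROUPs and filters with HAVING, then count its rows

Corrected query:
SELECT COUNT(*) FROM (SELECT genre FROM movies GROUP BY genre HAVING COUNT(*) >= 2)

Result:
COUNT(*)
--------
1       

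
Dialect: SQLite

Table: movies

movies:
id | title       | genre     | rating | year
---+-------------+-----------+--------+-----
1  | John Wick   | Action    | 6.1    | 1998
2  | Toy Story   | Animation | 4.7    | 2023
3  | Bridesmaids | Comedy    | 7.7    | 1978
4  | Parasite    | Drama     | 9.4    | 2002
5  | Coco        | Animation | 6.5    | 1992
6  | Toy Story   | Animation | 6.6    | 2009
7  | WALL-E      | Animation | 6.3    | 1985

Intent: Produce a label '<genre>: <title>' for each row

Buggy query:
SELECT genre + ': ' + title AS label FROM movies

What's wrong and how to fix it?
Bug: '+' is numeric addition; on text columns SQLite converts them to 0 instead of concatenating

Fix: Replace + with || to concatenate text

Corrected query:
SELECT genre || ': ' || title AS label FROM movies

Result:
label               
--------------------
Action: John Wick   
Animation: Toy Story
Comedy: Bridesmaids 
Drama: Parasite     
Animation: Coco     
Animation: Toy Story
Animation: WALL-E   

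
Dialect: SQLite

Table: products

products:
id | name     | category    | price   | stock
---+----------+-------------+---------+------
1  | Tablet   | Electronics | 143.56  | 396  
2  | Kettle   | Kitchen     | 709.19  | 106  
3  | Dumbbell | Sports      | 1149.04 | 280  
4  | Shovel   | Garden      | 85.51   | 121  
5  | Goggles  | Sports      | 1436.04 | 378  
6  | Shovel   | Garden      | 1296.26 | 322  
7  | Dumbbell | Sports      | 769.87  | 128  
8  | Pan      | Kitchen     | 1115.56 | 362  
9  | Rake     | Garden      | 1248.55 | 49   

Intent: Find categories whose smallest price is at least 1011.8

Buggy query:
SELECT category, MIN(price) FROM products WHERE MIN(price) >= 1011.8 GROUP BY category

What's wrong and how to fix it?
Bug: MIN() in WHERE is a misuse of aggregate

Fix: Use HAVING for the per-group MIN condition

Corrected query:
SELECT category, MIN(price) FROM products GROUP BY category HAVING MIN(price) >= 1011.8

Result:
(no rows)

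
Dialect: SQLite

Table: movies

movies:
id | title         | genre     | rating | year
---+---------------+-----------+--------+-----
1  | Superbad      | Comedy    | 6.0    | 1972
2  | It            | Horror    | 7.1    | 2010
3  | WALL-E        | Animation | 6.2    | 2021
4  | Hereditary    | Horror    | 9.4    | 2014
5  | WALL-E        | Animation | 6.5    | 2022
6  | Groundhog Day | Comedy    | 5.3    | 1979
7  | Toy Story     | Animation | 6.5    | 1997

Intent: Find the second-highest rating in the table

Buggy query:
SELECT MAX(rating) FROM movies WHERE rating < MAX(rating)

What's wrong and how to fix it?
Bug: MAX(rating) on the right of the comparison is an aggregate-in-WHERE error

Fix: Put the inner MAX in a scalar subquery

Corrected query:
SELECT MAX(rating) FROM movies WHERE rating < (SELECT MAX(rating) FROM movies)

Result:
MAX(rating)
-----------
7.1        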